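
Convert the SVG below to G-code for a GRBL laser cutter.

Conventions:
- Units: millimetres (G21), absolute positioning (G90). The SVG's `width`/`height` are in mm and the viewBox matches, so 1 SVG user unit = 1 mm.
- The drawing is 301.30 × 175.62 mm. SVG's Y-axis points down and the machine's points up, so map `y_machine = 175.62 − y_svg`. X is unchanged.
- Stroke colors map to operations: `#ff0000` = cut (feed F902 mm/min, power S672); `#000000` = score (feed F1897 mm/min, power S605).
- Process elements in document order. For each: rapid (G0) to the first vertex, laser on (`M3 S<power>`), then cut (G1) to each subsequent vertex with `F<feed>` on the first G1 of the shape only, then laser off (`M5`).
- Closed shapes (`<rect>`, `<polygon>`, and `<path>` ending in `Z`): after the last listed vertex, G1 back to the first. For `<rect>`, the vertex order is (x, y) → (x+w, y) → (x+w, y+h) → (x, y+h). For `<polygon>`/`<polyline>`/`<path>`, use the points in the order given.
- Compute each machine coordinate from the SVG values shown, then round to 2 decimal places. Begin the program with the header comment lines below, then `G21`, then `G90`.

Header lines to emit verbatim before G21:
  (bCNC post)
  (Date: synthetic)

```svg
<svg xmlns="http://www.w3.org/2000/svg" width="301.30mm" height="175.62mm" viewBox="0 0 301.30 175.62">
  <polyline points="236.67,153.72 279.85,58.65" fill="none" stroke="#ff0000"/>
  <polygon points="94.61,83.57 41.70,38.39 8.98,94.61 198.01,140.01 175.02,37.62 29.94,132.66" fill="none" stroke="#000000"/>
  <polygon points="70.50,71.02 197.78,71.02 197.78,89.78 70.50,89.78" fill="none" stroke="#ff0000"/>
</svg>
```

(bCNC post)
(Date: synthetic)
G21
G90
G0 X236.67 Y21.90
M3 S672
G1 X279.85 Y116.97 F902
M5
G0 X94.61 Y92.05
M3 S605
G1 X41.70 Y137.23 F1897
G1 X8.98 Y81.01
G1 X198.01 Y35.61
G1 X175.02 Y138.00
G1 X29.94 Y42.96
G1 X94.61 Y92.05
M5
G0 X70.50 Y104.60
M3 S672
G1 X197.78 Y104.60 F902
G1 X197.78 Y85.84
G1 X70.50 Y85.84
G1 X70.50 Y104.60
M5

viewBox `0 0 301.30 175.62` with mm width/height → 1 unit = 1 mm. Flip: y_m = 175.62 − y_svg.

**Shape 1** — `<polyline>` line segment, stroke `#ff0000` → cut (S672, F902). Machine vertices: (236.67,21.90) → (279.85,116.97). Open path.

**Shape 2** — `<polygon>` closed polygon, stroke `#000000` → score (S605, F1897). Machine vertices: (94.61,92.05) → (41.70,137.23) → (8.98,81.01) → (198.01,35.61) → (175.02,138.00) → (29.94,42.96) → (94.61,92.05). Closed: final G1 returns to the first vertex.

**Shape 3** — `<polygon>` rectangle, stroke `#ff0000` → cut (S672, F902). Machine vertices: (70.50,104.60) → (197.78,104.60) → (197.78,85.84) → (70.50,85.84) → (70.50,104.60). Closed: final G1 returns to the first vertex.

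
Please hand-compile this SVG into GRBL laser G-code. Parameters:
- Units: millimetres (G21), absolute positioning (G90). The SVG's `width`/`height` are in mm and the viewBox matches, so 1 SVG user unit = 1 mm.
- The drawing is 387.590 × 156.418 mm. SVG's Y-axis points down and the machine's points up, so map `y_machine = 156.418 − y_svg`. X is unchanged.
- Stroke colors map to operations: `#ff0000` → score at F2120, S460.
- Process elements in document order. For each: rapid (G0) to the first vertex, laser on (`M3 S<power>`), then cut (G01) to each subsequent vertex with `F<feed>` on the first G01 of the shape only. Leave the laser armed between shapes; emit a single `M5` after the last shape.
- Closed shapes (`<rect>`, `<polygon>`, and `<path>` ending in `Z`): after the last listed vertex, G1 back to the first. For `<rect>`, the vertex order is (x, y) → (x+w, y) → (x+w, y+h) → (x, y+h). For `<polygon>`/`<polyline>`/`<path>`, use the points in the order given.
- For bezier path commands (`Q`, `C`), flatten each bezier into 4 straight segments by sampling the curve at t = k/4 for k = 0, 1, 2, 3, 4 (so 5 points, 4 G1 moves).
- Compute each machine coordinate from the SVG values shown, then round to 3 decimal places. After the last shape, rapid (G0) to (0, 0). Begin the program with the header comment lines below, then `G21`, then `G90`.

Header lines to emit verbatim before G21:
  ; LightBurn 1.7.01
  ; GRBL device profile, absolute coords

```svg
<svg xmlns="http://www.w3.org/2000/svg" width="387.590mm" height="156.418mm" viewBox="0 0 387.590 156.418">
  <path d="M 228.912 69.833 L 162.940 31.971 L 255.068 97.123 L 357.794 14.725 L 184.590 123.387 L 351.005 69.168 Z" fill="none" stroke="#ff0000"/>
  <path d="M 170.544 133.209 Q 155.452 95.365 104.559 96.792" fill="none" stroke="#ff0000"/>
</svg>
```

viewBox `0 0 387.590 156.418` with mm width/height → 1 unit = 1 mm. Flip: y_m = 156.418 − y_svg.

**Shape 1** — `<path>` closed polygon, stroke `#ff0000` → score (S460, F2120). Machine vertices: (228.912,86.585) → (162.940,124.447) → (255.068,59.295) → (357.794,141.693) → (184.590,33.031) → (351.005,87.250) → (228.912,86.585). Closed: final G1 returns to the first vertex.

**Shape 2** — `<path>` quadratic bezier, stroke `#ff0000` → score (S460, F2120). Control points (SVG): P0=(170.544,133.209), P1=(155.452,95.365), P2=(104.559,96.792); sampled at t=k/4. Machine vertices: (170.544,23.209) → (160.760,39.677) → (146.502,51.235) → (127.768,57.885) → (104.559,59.626). Open path.

; LightBurn 1.7.01
; GRBL device profile, absolute coords
G21
G90
G0 X228.912 Y86.585
M3 S460
G01 X162.940 Y124.447 F2120
G01 X255.068 Y59.295
G01 X357.794 Y141.693
G01 X184.590 Y33.031
G01 X351.005 Y87.250
G01 X228.912 Y86.585
G0 X170.544 Y23.209
M3 S460
G01 X160.760 Y39.677 F2120
G01 X146.502 Y51.235
G01 X127.768 Y57.885
G01 X104.559 Y59.626
M5
G0 X0.000 Y0.000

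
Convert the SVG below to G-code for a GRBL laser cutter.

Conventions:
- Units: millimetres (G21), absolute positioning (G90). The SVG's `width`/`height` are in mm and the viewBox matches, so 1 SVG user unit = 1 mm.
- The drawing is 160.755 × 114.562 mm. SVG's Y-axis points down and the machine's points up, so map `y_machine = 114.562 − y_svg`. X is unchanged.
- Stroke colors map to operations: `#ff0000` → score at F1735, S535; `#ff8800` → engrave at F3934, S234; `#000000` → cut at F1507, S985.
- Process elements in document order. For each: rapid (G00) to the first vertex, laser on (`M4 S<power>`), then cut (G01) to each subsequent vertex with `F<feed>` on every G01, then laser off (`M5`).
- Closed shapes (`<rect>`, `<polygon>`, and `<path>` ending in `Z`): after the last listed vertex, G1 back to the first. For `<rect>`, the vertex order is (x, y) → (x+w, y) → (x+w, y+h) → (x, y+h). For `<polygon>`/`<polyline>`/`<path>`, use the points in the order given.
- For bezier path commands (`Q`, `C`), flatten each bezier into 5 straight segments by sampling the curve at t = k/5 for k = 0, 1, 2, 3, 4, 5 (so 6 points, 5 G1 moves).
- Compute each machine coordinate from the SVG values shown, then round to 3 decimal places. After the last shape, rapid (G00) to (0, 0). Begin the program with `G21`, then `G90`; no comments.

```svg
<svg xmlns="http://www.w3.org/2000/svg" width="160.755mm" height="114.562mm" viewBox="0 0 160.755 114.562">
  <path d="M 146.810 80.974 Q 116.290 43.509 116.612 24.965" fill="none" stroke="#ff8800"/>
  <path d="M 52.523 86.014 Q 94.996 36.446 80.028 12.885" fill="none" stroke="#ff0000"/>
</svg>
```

Since the viewBox matches the mm dimensions, user units are millimetres directly. The only transform is the Y-flip y_m = 114.562 − y_svg.

Shape 1 is a quadratic bezier drawn with `<path>`. Its stroke #ff8800 means engrave at S234, F3934. After flipping Y the toolpath is (146.810,33.588) → (135.836,47.817) → (127.329,60.533) → (121.289,71.734) → (117.717,81.423) → (116.612,89.597).

Shape 2 is a quadratic bezier drawn with `<path>`. Its stroke #ff0000 means score at S535, F1735. After flipping Y the toolpath is (52.523,28.548) → (67.215,47.335) → (77.311,64.041) → (82.812,78.667) → (83.718,91.212) → (80.028,101.677).

G21
G90
G00 X146.810 Y33.588
M4 S234
G01 X135.836 Y47.817 F3934
G01 X127.329 Y60.533 F3934
G01 X121.289 Y71.734 F3934
G01 X117.717 Y81.423 F3934
G01 X116.612 Y89.597 F3934
M5
G00 X52.523 Y28.548
M4 S535
G01 X67.215 Y47.335 F1735
G01 X77.311 Y64.041 F1735
G01 X82.812 Y78.667 F1735
G01 X83.718 Y91.212 F1735
G01 X80.028 Y101.677 F1735
M5
G00 X0.000 Y0.000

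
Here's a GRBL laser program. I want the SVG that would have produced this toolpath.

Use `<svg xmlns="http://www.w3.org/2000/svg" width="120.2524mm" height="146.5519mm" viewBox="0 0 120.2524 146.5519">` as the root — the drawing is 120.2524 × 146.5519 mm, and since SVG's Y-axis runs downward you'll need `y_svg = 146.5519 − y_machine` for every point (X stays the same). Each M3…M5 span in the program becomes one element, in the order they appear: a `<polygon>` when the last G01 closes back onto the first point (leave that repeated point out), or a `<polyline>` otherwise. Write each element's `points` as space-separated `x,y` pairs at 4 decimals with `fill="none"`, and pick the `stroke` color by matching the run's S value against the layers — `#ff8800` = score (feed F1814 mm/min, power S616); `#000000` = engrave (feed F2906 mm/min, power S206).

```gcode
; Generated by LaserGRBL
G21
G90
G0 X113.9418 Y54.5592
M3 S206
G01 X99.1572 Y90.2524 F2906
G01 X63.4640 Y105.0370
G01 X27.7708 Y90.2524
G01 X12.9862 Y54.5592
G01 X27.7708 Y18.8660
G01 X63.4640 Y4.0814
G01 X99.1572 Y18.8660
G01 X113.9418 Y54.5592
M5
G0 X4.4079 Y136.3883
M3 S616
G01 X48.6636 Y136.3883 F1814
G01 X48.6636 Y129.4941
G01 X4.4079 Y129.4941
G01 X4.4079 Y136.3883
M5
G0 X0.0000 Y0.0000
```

y_svg = 146.5519 − y_m.

[1] S206→`#000000` (engrave); closed run; points: 113.9418,91.9927 99.1572,56.2995 63.4640,41.5149 27.7708,56.2995 12.9862,91.9927 27.7708,127.6859 63.4640,142.4705 99.1572,127.6859

[2] S616→`#ff8800` (score); closed run; points: 4.4079,10.1636 48.6636,10.1636 48.6636,17.0578 4.4079,17.0578

<svg xmlns="http://www.w3.org/2000/svg" width="120.2524mm" height="146.5519mm" viewBox="0 0 120.2524 146.5519">
  <polygon points="113.9418,91.9927 99.1572,56.2995 63.4640,41.5149 27.7708,56.2995 12.9862,91.9927 27.7708,127.6859 63.4640,142.4705 99.1572,127.6859" fill="none" stroke="#000000"/>
  <polygon points="4.4079,10.1636 48.6636,10.1636 48.6636,17.0578 4.4079,17.0578" fill="none" stroke="#ff8800"/>
</svg>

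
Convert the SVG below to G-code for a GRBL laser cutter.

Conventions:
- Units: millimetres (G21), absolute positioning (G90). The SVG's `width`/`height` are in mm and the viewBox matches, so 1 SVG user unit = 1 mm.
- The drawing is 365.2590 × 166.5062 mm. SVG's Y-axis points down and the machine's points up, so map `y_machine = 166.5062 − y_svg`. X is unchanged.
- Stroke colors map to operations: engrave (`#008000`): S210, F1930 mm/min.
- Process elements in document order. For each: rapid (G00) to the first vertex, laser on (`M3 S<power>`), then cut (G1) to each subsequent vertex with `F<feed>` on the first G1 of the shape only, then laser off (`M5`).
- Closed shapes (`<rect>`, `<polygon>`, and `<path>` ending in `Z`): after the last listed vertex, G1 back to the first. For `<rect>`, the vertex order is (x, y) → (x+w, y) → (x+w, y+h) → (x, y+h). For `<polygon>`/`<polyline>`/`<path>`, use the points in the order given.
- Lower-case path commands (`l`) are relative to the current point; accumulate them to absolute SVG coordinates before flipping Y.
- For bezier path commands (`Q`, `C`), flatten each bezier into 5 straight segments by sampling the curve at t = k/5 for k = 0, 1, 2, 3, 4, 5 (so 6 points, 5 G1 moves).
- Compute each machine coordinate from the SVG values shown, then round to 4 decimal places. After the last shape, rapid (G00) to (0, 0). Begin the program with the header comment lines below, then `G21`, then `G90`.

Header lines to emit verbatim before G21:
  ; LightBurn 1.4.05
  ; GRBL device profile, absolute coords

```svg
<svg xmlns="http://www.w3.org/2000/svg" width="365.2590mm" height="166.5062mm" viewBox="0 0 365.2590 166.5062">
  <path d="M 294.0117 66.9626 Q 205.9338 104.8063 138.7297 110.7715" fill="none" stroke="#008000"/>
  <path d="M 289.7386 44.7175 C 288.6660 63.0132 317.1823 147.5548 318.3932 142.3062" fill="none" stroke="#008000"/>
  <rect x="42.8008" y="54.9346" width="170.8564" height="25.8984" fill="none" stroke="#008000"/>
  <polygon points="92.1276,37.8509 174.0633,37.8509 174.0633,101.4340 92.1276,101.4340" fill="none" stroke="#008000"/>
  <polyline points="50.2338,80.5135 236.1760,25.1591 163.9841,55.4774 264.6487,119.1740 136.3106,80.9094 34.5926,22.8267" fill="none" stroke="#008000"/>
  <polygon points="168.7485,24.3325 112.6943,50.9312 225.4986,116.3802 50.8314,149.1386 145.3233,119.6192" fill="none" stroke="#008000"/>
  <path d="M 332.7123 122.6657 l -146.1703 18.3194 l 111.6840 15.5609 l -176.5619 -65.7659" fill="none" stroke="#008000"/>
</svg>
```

Since the viewBox matches the mm dimensions, user units are millimetres directly. The only transform is the Y-flip y_m = 166.5062 − y_svg.

Shape 1 is a quadratic bezier drawn with `<path>`. Its stroke #008000 means engrave at S210, F1930. After flipping Y the toolpath is (294.0117,99.5436) → (259.6155,85.6813) → (226.8892,74.3692) → (195.8328,65.6074) → (166.4463,59.3959) → (138.7297,55.7347).

Shape 2 is a cubic bezier drawn with `<path>`. Its stroke #008000 means engrave at S210, F1930. After flipping Y the toolpath is (289.7386,121.7887) → (292.1906,104.1101) → (299.0129,78.0221) → (307.4748,51.0147) → (314.8452,30.5774) → (318.3932,24.2000).

Shape 3 is a rectangle drawn with `<rect>`. Its stroke #008000 means engrave at S210, F1930. After flipping Y the toolpath is (42.8008,111.5716) → (213.6572,111.5716) → (213.6572,85.6732) → (42.8008,85.6732) → (42.8008,111.5716), returning to the start.

Shape 4 is a rectangle drawn with `<polygon>`. Its stroke #008000 means engrave at S210, F1930. After flipping Y the toolpath is (92.1276,128.6553) → (174.0633,128.6553) → (174.0633,65.0722) → (92.1276,65.0722) → (92.1276,128.6553), returning to the start.

Shape 5 is a open polyline drawn with `<polyline>`. Its stroke #008000 means engrave at S210, F1930. After flipping Y the toolpath is (50.2338,85.9927) → (236.1760,141.3471) → (163.9841,111.0288) → (264.6487,47.3322) → (136.3106,85.5968) → (34.5926,143.6795).

Shape 6 is a closed polygon drawn with `<polygon>`. Its stroke #008000 means engrave at S210, F1930. After flipping Y the toolpath is (168.7485,142.1737) → (112.6943,115.5750) → (225.4986,50.1260) → (50.8314,17.3676) → (145.3233,46.8870) → (168.7485,142.1737), returning to the start.

Shape 7 is a open polyline drawn with `<path>`. Its stroke #008000 means engrave at S210, F1930. After flipping Y the toolpath is (332.7123,43.8405) → (186.5420,25.5211) → (298.2260,9.9602) → (121.6641,75.7261).

; LightBurn 1.4.05
; GRBL device profile, absolute coords
G21
G90
G00 X294.0117 Y99.5436
M3 S210
G1 X259.6155 Y85.6813 F1930
G1 X226.8892 Y74.3692
G1 X195.8328 Y65.6074
G1 X166.4463 Y59.3959
G1 X138.7297 Y55.7347
M5
G00 X289.7386 Y121.7887
M3 S210
G1 X292.1906 Y104.1101 F1930
G1 X299.0129 Y78.0221
G1 X307.4748 Y51.0147
G1 X314.8452 Y30.5774
G1 X318.3932 Y24.2000
M5
G00 X42.8008 Y111.5716
M3 S210
G1 X213.6572 Y111.5716 F1930
G1 X213.6572 Y85.6732
G1 X42.8008 Y85.6732
G1 X42.8008 Y111.5716
M5
G00 X92.1276 Y128.6553
M3 S210
G1 X174.0633 Y128.6553 F1930
G1 X174.0633 Y65.0722
G1 X92.1276 Y65.0722
G1 X92.1276 Y128.6553
M5
G00 X50.2338 Y85.9927
M3 S210
G1 X236.1760 Y141.3471 F1930
G1 X163.9841 Y111.0288
G1 X264.6487 Y47.3322
G1 X136.3106 Y85.5968
G1 X34.5926 Y143.6795
M5
G00 X168.7485 Y142.1737
M3 S210
G1 X112.6943 Y115.5750 F1930
G1 X225.4986 Y50.1260
G1 X50.8314 Y17.3676
G1 X145.3233 Y46.8870
G1 X168.7485 Y142.1737
M5
G00 X332.7123 Y43.8405
M3 S210
G1 X186.5420 Y25.5211 F1930
G1 X298.2260 Y9.9602
G1 X121.6641 Y75.7261
M5
G00 X0.0000 Y0.0000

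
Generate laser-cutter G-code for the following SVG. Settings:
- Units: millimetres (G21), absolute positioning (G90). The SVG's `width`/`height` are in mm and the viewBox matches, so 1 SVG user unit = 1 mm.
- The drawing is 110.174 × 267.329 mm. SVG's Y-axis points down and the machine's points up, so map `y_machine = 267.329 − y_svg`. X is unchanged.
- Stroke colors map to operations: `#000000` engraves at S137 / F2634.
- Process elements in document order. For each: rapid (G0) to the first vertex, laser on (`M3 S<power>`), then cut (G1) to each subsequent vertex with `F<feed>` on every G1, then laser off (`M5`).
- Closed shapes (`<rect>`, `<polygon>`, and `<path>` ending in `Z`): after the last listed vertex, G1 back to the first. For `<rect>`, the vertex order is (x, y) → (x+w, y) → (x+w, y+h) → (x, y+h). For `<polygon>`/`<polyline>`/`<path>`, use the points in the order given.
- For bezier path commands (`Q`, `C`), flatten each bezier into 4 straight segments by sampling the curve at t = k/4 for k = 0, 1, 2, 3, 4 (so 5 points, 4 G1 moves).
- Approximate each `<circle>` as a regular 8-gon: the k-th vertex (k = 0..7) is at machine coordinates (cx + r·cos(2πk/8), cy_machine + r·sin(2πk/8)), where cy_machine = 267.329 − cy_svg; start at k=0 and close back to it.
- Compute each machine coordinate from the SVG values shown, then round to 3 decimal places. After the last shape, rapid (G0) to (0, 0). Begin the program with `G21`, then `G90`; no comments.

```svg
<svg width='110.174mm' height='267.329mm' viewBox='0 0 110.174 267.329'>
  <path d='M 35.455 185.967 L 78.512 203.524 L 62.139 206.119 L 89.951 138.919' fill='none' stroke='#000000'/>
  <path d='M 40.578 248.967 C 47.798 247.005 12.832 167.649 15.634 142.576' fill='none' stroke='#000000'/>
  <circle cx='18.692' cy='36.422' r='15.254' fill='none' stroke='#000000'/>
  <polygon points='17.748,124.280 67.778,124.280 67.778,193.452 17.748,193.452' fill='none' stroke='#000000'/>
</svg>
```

viewBox `0 0 110.174 267.329` with mm width/height → 1 unit = 1 mm. Flip: y_m = 267.329 − y_svg.

**Shape 1** — `<path>` open polyline, stroke `#000000` → engrave (S137, F2634). Machine vertices: (35.455,81.362) → (78.512,63.805) → (62.139,61.210) → (89.951,128.410). Open path.

**Shape 2** — `<path>` cubic bezier, stroke `#000000` → engrave (S137, F2634). Control points (SVG): P0=(40.578,248.967), P1=(47.798,247.005), P2=(12.832,167.649), P3=(15.634,142.576); sampled at t=k/4. Machine vertices: (40.578,18.362) → (39.332,32.287) → (29.763,62.891) → (19.365,97.828) → (15.634,124.753). Open path.

**Shape 3** — `<circle>` circle, stroke `#000000` → engrave (S137, F2634). Machine vertices: (33.946,230.907) → (29.478,241.693) → (18.692,246.161) → (7.906,241.693) → (3.438,230.907) → (7.906,220.121) → (18.692,215.653) → (29.478,220.121) → (33.946,230.907). Closed: final G1 returns to the first vertex.

**Shape 4** — `<polygon>` rectangle, stroke `#000000` → engrave (S137, F2634). Machine vertices: (17.748,143.049) → (67.778,143.049) → (67.778,73.877) → (17.748,73.877) → (17.748,143.049). Closed: final G1 returns to the first vertex.

G21
G90
G0 X35.455 Y81.362
M3 S137
G1 X78.512 Y63.805 F2634
G1 X62.139 Y61.210 F2634
G1 X89.951 Y128.410 F2634
M5
G0 X40.578 Y18.362
M3 S137
G1 X39.332 Y32.287 F2634
G1 X29.763 Y62.891 F2634
G1 X19.365 Y97.828 F2634
G1 X15.634 Y124.753 F2634
M5
G0 X33.946 Y230.907
M3 S137
G1 X29.478 Y241.693 F2634
G1 X18.692 Y246.161 F2634
G1 X7.906 Y241.693 F2634
G1 X3.438 Y230.907 F2634
G1 X7.906 Y220.121 F2634
G1 X18.692 Y215.653 F2634
G1 X29.478 Y220.121 F2634
G1 X33.946 Y230.907 F2634
M5
G0 X17.748 Y143.049
M3 S137
G1 X67.778 Y143.049 F2634
G1 X67.778 Y73.877 F2634
G1 X17.748 Y73.877 F2634
G1 X17.748 Y143.049 F2634
M5
G0 X0.000 Y0.000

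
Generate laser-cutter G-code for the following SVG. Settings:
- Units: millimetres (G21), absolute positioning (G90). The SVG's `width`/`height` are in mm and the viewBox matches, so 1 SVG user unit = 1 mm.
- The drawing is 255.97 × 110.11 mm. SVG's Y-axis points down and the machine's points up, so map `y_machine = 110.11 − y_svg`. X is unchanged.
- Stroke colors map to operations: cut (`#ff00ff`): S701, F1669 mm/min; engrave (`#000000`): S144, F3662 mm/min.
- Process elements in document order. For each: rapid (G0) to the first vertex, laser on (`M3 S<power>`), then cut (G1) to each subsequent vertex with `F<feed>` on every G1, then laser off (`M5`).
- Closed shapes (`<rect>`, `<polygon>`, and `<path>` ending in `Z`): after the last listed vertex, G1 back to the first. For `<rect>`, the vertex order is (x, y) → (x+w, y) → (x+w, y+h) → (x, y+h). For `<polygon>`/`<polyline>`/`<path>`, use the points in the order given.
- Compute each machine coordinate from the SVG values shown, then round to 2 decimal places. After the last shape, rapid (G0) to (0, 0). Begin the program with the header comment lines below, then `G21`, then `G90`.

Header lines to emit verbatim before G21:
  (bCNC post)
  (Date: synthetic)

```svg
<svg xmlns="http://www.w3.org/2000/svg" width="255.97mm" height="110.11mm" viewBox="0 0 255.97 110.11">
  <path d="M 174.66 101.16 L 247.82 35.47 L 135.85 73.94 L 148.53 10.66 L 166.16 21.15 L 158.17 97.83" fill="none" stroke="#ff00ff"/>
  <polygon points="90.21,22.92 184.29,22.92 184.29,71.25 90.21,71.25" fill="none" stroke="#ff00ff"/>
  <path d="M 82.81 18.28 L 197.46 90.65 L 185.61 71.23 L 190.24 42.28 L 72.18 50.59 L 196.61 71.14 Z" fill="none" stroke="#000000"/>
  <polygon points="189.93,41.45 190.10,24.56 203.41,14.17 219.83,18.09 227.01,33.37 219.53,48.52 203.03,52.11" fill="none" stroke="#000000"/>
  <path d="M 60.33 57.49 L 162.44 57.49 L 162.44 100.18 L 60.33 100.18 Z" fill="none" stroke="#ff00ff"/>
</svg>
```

1 u = 1 mm; y_m = 110.11 − y.

[1] `<path>` open polyline, #ff00ff→cut S701 F1669: (174.66,8.95) → (247.82,74.64) → (135.85,36.17) → (148.53,99.45) → (166.16,88.96) → (158.17,12.28)

[2] `<polygon>` rectangle, #ff00ff→cut S701 F1669: (90.21,87.19) → (184.29,87.19) → (184.29,38.86) → (90.21,38.86) → (90.21,87.19) (closed)

[3] `<path>` closed polygon, #000000→engrave S144 F3662: (82.81,91.83) → (197.46,19.46) → (185.61,38.88) → (190.24,67.83) → (72.18,59.52) → (196.61,38.97) → (82.81,91.83) (closed)

[4] `<polygon>` regular polygon, #000000→engrave S144 F3662: (189.93,68.66) → (190.10,85.55) → (203.41,95.94) → (219.83,92.02) → (227.01,76.74) → (219.53,61.59) → (203.03,58.00) → (189.93,68.66) (closed)

[5] `<path>` rectangle, #ff00ff→cut S701 F1669: (60.33,52.62) → (162.44,52.62) → (162.44,9.93) → (60.33,9.93) → (60.33,52.62) (closed)

(bCNC post)
(Date: synthetic)
G21
G90
G0 X174.66 Y8.95
M3 S701
G1 X247.82 Y74.64 F1669
G1 X135.85 Y36.17 F1669
G1 X148.53 Y99.45 F1669
G1 X166.16 Y88.96 F1669
G1 X158.17 Y12.28 F1669
M5
G0 X90.21 Y87.19
M3 S701
G1 X184.29 Y87.19 F1669
G1 X184.29 Y38.86 F1669
G1 X90.21 Y38.86 F1669
G1 X90.21 Y87.19 F1669
M5
G0 X82.81 Y91.83
M3 S144
G1 X197.46 Y19.46 F3662
G1 X185.61 Y38.88 F3662
G1 X190.24 Y67.83 F3662
G1 X72.18 Y59.52 F3662
G1 X196.61 Y38.97 F3662
G1 X82.81 Y91.83 F3662
M5
G0 X189.93 Y68.66
M3 S144
G1 X190.10 Y85.55 F3662
G1 X203.41 Y95.94 F3662
G1 X219.83 Y92.02 F3662
G1 X227.01 Y76.74 F3662
G1 X219.53 Y61.59 F3662
G1 X203.03 Y58.00 F3662
G1 X189.93 Y68.66 F3662
M5
G0 X60.33 Y52.62
M3 S701
G1 X162.44 Y52.62 F1669
G1 X162.44 Y9.93 F1669
G1 X60.33 Y9.93 F1669
G1 X60.33 Y52.62 F1669
M5
G0 X0.00 Y0.00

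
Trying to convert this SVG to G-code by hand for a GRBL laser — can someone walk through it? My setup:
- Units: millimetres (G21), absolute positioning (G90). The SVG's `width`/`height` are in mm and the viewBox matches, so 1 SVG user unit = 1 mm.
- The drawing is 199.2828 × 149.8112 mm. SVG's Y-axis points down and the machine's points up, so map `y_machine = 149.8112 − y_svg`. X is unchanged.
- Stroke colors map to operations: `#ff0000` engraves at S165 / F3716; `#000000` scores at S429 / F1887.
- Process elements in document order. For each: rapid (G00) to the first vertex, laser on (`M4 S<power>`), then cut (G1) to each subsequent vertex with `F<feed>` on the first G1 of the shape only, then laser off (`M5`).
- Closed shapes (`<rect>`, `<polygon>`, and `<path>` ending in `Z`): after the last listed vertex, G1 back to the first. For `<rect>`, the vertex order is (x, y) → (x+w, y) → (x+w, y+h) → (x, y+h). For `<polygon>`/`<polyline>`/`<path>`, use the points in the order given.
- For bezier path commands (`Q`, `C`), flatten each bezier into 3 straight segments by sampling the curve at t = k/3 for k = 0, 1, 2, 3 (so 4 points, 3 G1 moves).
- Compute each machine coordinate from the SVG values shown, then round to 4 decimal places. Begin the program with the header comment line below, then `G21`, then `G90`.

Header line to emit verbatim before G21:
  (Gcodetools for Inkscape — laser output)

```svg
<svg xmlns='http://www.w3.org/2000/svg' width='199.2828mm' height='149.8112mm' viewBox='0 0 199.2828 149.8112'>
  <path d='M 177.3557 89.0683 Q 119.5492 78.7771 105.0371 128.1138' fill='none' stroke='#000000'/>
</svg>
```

(Gcodetools for Inkscape — laser output)
G21
G90
G00 X177.3557 Y60.7429
M4 S429
G1 X143.6285 Y60.9784 F1887
G1 X119.5223 Y47.9632
G1 X105.0371 Y21.6974
M5

Since the viewBox matches the mm dimensions, user units are millimetres directly. The only transform is the Y-flip y_m = 149.8112 − y_svg.

Shape 1 is a quadratic bezier drawn with `<path>`. Its stroke #000000 means score at S429, F1887. After flipping Y the toolpath is (177.3557,60.7429) → (143.6285,60.9784) → (119.5223,47.9632) → (105.0371,21.6974).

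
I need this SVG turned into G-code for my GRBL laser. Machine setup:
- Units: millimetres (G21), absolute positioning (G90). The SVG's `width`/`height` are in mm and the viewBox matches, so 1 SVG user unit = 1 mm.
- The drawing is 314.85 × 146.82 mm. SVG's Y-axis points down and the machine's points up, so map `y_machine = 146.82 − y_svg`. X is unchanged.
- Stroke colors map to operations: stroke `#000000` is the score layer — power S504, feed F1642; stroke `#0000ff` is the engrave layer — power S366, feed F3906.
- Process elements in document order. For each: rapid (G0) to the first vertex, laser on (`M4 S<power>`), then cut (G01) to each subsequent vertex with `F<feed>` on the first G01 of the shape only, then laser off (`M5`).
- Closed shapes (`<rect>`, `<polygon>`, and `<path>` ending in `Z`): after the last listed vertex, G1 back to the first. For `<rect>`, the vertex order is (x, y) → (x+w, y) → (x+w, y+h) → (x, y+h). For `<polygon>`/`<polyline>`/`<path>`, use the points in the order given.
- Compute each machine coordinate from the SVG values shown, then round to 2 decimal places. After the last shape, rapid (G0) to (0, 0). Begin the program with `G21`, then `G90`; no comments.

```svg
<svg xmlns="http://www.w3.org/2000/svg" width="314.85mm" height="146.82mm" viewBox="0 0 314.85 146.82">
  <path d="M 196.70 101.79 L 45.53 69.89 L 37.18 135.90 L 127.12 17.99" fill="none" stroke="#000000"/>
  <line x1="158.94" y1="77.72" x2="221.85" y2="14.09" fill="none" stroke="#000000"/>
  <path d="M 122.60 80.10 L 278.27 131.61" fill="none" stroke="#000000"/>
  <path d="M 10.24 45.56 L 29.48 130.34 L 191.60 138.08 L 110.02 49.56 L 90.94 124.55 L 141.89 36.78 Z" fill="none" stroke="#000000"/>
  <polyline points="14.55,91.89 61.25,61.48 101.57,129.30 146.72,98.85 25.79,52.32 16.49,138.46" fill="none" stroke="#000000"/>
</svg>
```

G21
G90
G0 X196.70 Y45.03
M4 S504
G01 X45.53 Y76.93 F1642
G01 X37.18 Y10.92
G01 X127.12 Y128.83
M5
G0 X158.94 Y69.10
M4 S504
G01 X221.85 Y132.73 F1642
M5
G0 X122.60 Y66.72
M4 S504
G01 X278.27 Y15.21 F1642
M5
G0 X10.24 Y101.26
M4 S504
G01 X29.48 Y16.48 F1642
G01 X191.60 Y8.74
G01 X110.02 Y97.26
G01 X90.94 Y22.27
G01 X141.89 Y110.04
G01 X10.24 Y101.26
M5
G0 X14.55 Y54.93
M4 S504
G01 X61.25 Y85.34 F1642
G01 X101.57 Y17.52
G01 X146.72 Y47.97
G01 X25.79 Y94.50
G01 X16.49 Y8.36
M5
G0 X0.00 Y0.00

viewBox `0 0 314.85 146.82` with mm width/height → 1 unit = 1 mm. Flip: y_m = 146.82 − y_svg.

**Shape 1** — `<path>` open polyline, stroke `#000000` → score (S504, F1642). Machine vertices: (196.70,45.03) → (45.53,76.93) → (37.18,10.92) → (127.12,128.83). Open path.

**Shape 2** — `<line>` line segment, stroke `#000000` → score (S504, F1642). Machine vertices: (158.94,69.10) → (221.85,132.73). Open path.

**Shape 3** — `<path>` line segment, stroke `#000000` → score (S504, F1642). Machine vertices: (122.60,66.72) → (278.27,15.21). Open path.

**Shape 4** — `<path>` closed polygon, stroke `#000000` → score (S504, F1642). Machine vertices: (10.24,101.26) → (29.48,16.48) → (191.60,8.74) → (110.02,97.26) → (90.94,22.27) → (141.89,110.04) → (10.24,101.26). Closed: final G1 returns to the first vertex.

**Shape 5** — `<polyline>` open polyline, stroke `#000000` → score (S504, F1642). Machine vertices: (14.55,54.93) → (61.25,85.34) → (101.57,17.52) → (146.72,47.97) → (25.79,94.50) → (16.49,8.36). Open path.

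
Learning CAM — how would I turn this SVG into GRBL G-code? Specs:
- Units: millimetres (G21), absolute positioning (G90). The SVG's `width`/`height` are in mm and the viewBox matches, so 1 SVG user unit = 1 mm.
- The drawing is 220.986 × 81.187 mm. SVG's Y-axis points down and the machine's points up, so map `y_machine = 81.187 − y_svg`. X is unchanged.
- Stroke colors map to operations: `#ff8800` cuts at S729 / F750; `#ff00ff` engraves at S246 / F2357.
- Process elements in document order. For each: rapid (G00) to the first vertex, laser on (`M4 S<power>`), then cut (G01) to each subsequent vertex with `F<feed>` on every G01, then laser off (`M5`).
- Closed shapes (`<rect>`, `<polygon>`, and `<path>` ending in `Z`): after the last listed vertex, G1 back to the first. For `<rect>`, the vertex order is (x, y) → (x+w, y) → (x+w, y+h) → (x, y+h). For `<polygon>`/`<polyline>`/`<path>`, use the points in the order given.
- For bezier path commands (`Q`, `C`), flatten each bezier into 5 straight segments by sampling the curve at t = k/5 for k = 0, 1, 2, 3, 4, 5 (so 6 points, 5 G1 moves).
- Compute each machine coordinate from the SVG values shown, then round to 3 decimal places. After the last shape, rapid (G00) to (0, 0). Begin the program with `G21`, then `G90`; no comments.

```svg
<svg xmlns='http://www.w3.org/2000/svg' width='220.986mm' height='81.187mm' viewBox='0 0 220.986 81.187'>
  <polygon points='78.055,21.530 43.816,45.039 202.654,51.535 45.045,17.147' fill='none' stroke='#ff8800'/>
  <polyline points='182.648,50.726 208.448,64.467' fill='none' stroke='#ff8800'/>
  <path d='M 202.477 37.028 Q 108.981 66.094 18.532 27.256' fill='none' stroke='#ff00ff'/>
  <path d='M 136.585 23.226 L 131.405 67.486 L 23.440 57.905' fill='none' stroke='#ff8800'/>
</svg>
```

1 u = 1 mm; y_m = 81.187 − y.

[1] `<polygon>` closed polygon, #ff8800→cut S729 F750: (78.055,59.657) → (43.816,36.148) → (202.654,29.652) → (45.045,64.040) → (78.055,59.657) (closed)

[2] `<polyline>` line segment, #ff8800→cut S729 F750: (182.648,30.461) → (208.448,16.720)

[3] `<path>` quadratic bezier, #ff00ff→engrave S246 F2357: (202.477,44.159) → (165.200,35.249) → (128.168,31.771) → (91.379,33.725) → (54.833,41.112) → (18.532,53.931)

[4] `<path>` open polyline, #ff8800→cut S729 F750: (136.585,57.961) → (131.405,13.701) → (23.440,23.282)

G21
G90
G00 X78.055 Y59.657
M4 S729
G01 X43.816 Y36.148 F750
G01 X202.654 Y29.652 F750
G01 X45.045 Y64.040 F750
G01 X78.055 Y59.657 F750
M5
G00 X182.648 Y30.461
M4 S729
G01 X208.448 Y16.720 F750
M5
G00 X202.477 Y44.159
M4 S246
G01 X165.200 Y35.249 F2357
G01 X128.168 Y31.771 F2357
G01 X91.379 Y33.725 F2357
G01 X54.833 Y41.112 F2357
G01 X18.532 Y53.931 F2357
M5
G00 X136.585 Y57.961
M4 S729
G01 X131.405 Y13.701 F750
G01 X23.440 Y23.282 F750
M5
G00 X0.000 Y0.000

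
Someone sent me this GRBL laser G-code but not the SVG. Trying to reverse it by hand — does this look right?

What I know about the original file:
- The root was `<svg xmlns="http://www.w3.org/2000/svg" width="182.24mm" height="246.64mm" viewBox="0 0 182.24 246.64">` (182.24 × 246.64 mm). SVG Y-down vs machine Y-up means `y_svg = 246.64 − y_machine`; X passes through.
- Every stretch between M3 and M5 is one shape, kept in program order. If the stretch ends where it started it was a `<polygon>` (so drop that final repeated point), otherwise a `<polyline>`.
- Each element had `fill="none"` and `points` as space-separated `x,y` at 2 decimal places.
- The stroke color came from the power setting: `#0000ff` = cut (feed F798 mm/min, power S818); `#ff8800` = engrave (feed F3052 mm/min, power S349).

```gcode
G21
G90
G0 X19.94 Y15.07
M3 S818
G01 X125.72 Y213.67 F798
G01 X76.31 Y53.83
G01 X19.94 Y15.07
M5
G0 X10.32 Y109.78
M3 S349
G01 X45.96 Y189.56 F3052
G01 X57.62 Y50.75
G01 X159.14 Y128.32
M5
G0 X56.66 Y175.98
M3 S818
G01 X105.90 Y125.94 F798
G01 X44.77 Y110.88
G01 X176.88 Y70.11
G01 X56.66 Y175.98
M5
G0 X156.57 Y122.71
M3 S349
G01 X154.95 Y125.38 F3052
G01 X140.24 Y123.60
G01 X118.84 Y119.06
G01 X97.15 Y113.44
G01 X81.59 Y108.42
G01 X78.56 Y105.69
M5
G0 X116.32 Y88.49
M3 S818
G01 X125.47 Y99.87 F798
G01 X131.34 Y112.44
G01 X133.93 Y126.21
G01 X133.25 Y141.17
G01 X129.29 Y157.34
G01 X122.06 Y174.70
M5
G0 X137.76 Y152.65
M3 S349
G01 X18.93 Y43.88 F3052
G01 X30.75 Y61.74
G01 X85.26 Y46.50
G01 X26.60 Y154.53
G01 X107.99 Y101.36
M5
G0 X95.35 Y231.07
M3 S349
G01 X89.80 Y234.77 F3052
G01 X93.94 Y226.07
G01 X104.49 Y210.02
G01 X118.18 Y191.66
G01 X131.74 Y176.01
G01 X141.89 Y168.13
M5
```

<svg xmlns="http://www.w3.org/2000/svg" width="182.24mm" height="246.64mm" viewBox="0 0 182.24 246.64">
  <polygon points="19.94,231.57 125.72,32.97 76.31,192.81" fill="none" stroke="#0000ff"/>
  <polyline points="10.32,136.86 45.96,57.08 57.62,195.89 159.14,118.32" fill="none" stroke="#ff8800"/>
  <polygon points="56.66,70.66 105.90,120.70 44.77,135.76 176.88,176.53" fill="none" stroke="#0000ff"/>
  <polyline points="156.57,123.93 154.95,121.26 140.24,123.04 118.84,127.58 97.15,133.20 81.59,138.22 78.56,140.95" fill="none" stroke="#ff8800"/>
  <polyline points="116.32,158.15 125.47,146.77 131.34,134.20 133.93,120.43 133.25,105.47 129.29,89.30 122.06,71.94" fill="none" stroke="#0000ff"/>
  <polyline points="137.76,93.99 18.93,202.76 30.75,184.90 85.26,200.14 26.60,92.11 107.99,145.28" fill="none" stroke="#ff8800"/>
  <polyline points="95.35,15.57 89.80,11.87 93.94,20.57 104.49,36.62 118.18,54.98 131.74,70.63 141.89,78.51" fill="none" stroke="#ff8800"/>
</svg>

Machine Y-up, SVG Y-down with viewBox height 246.64, so y_svg = 246.64 − y_machine; X carries over.

Run 1: the run's S818 means `#0000ff` (cut). The run returns to its start, so emit a `<polygon>` with points (Y-flipped): 19.94,231.57 125.72,32.97 76.31,192.81.

Run 2: power S349 maps to stroke `#ff8800` (engrave). The run is open, so emit a `<polyline>` with points (Y-flipped): 10.32,136.86 45.96,57.08 57.62,195.89 159.14,118.32.

Run 3: S818 ⇒ cut layer `#0000ff`. The run returns to its start, so emit a `<polygon>` with points (Y-flipped): 56.66,70.66 105.90,120.70 44.77,135.76 176.88,176.53.

Run 4: the run's S349 means `#ff8800` (engrave). The run is open, so emit a `<polyline>` with points (Y-flipped): 156.57,123.93 154.95,121.26 140.24,123.04 118.84,127.58 97.15,133.20 81.59,138.22 78.56,140.95.

Run 5: power S818 maps to stroke `#0000ff` (cut). The run is open, so emit a `<polyline>` with points (Y-flipped): 116.32,158.15 125.47,146.77 131.34,134.20 133.93,120.43 133.25,105.47 129.29,89.30 122.06,71.94.

Run 6: S349 ⇒ engrave layer `#ff8800`. The run is open, so emit a `<polyline>` with points (Y-flipped): 137.76,93.99 18.93,202.76 30.75,184.90 85.26,200.14 26.60,92.11 107.99,145.28.

Run 7: S349 ⇒ engrave layer `#ff8800`. The run is open, so emit a `<polyline>` with points (Y-flipped): 95.35,15.57 89.80,11.87 93.94,20.57 104.49,36.62 118.18,54.98 131.74,70.63 141.89,78.51.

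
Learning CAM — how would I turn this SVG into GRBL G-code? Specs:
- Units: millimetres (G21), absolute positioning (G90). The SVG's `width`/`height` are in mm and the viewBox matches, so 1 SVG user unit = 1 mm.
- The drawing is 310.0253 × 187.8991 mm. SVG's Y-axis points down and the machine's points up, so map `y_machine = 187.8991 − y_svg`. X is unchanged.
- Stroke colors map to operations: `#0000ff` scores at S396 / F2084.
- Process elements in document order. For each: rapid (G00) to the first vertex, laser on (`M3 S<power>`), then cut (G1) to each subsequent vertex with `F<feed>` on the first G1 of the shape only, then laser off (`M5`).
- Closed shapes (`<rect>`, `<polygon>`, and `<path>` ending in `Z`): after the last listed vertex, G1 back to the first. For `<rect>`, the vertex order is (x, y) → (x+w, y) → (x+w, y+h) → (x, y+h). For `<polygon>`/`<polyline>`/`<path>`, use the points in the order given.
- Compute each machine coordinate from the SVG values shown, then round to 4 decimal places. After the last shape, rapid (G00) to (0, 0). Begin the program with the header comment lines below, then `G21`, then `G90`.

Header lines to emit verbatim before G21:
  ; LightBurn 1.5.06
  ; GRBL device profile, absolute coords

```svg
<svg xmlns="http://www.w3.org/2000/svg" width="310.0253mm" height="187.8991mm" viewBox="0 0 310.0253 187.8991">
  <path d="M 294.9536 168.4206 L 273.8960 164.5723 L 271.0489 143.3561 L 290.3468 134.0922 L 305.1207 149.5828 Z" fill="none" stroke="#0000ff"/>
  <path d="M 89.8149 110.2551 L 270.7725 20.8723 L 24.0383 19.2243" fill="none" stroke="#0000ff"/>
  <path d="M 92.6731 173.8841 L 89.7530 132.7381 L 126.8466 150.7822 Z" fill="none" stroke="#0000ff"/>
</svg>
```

viewBox `0 0 310.0253 187.8991` with mm width/height → 1 unit = 1 mm. Flip: y_m = 187.8991 − y_svg.

**Shape 1** — `<path>` regular polygon, stroke `#0000ff` → score (S396, F2084). Machine vertices: (294.9536,19.4785) → (273.8960,23.3268) → (271.0489,44.5430) → (290.3468,53.8069) → (305.1207,38.3163) → (294.9536,19.4785). Closed: final G1 returns to the first vertex.

**Shape 2** — `<path>` open polyline, stroke `#0000ff` → score (S396, F2084). Machine vertices: (89.8149,77.6440) → (270.7725,167.0268) → (24.0383,168.6748). Open path.

**Shape 3** — `<path>` regular polygon, stroke `#0000ff` → score (S396, F2084). Machine vertices: (92.6731,14.0150) → (89.7530,55.1610) → (126.8466,37.1169) → (92.6731,14.0150). Closed: final G1 returns to the first vertex.

; LightBurn 1.5.06
; GRBL device profile, absolute coords
G21
G90
G00 X294.9536 Y19.4785
M3 S396
G1 X273.8960 Y23.3268 F2084
G1 X271.0489 Y44.5430
G1 X290.3468 Y53.8069
G1 X305.1207 Y38.3163
G1 X294.9536 Y19.4785
M5
G00 X89.8149 Y77.6440
M3 S396
G1 X270.7725 Y167.0268 F2084
G1 X24.0383 Y168.6748
M5
G00 X92.6731 Y14.0150
M3 S396
G1 X89.7530 Y55.1610 F2084
G1 X126.8466 Y37.1169
G1 X92.6731 Y14.0150
M5
G00 X0.0000 Y0.0000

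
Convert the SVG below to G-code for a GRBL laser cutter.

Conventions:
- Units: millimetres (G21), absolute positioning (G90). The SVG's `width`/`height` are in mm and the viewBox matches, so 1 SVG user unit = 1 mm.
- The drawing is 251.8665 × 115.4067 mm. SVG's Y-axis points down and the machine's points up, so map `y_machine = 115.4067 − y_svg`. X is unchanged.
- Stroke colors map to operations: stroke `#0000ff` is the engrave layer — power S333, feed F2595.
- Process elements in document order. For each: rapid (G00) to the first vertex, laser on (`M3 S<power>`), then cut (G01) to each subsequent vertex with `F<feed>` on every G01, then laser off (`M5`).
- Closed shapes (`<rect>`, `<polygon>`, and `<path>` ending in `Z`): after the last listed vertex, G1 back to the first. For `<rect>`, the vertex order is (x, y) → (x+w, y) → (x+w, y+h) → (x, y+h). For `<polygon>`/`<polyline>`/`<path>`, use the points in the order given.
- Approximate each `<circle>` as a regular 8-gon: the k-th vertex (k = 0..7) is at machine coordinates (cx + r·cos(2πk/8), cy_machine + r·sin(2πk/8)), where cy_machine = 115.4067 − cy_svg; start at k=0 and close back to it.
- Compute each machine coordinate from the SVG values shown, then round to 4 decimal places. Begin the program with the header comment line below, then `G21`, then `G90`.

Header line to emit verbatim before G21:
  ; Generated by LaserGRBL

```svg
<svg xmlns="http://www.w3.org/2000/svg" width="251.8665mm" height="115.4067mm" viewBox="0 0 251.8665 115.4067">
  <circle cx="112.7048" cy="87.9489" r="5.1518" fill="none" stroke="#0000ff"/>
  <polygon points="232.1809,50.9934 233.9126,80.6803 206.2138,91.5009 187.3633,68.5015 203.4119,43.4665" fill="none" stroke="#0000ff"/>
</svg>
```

Since the viewBox matches the mm dimensions, user units are millimetres directly. The only transform is the Y-flip y_m = 115.4067 − y_svg.

Shape 1 is a circle drawn with `<circle>`. Its stroke #0000ff means engrave at S333, F2595. After flipping Y the toolpath is (117.8566,27.4578) → (116.3477,31.1007) → (112.7048,32.6096) → (109.0619,31.1007) → (107.5530,27.4578) → (109.0619,23.8149) → (112.7048,22.3060) → (116.3477,23.8149) → (117.8566,27.4578), returning to the start.

Shape 2 is a regular polygon drawn with `<polygon>`. Its stroke #0000ff means engrave at S333, F2595. After flipping Y the toolpath is (232.1809,64.4133) → (233.9126,34.7264) → (206.2138,23.9058) → (187.3633,46.9052) → (203.4119,71.9402) → (232.1809,64.4133), returning to the start.

; Generated by LaserGRBL
G21
G90
G00 X117.8566 Y27.4578
M3 S333
G01 X116.3477 Y31.1007 F2595
G01 X112.7048 Y32.6096 F2595
G01 X109.0619 Y31.1007 F2595
G01 X107.5530 Y27.4578 F2595
G01 X109.0619 Y23.8149 F2595
G01 X112.7048 Y22.3060 F2595
G01 X116.3477 Y23.8149 F2595
G01 X117.8566 Y27.4578 F2595
M5
G00 X232.1809 Y64.4133
M3 S333
G01 X233.9126 Y34.7264 F2595
G01 X206.2138 Y23.9058 F2595
G01 X187.3633 Y46.9052 F2595
G01 X203.4119 Y71.9402 F2595
G01 X232.1809 Y64.4133 F2595
M5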